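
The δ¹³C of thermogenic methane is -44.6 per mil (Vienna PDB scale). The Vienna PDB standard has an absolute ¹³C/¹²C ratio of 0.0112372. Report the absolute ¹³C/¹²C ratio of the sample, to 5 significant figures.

0.010736

R_sample = R_standard × (δ¹³C/1000 + 1)
R_sample = 0.0112372 × (-44.6/1000 + 1) = 0.0112372 × 0.955400
R_sample = 0.0107360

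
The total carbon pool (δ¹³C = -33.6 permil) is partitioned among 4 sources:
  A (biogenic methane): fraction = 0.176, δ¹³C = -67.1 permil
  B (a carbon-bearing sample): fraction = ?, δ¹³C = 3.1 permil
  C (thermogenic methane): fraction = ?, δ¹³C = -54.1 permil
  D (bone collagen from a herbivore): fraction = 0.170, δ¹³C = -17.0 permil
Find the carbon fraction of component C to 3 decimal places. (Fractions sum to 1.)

Let f_C and f_B be the unknown fractions; fractions sum to 1 so f_C + f_B = 0.654.
Mass balance: Σ fᵢ·δᵢ = δ_bulk ⇒ f_C·(-54.1) + f_B·(3.1) = -33.6 − (-14.700) = -18.900
Substitute f_B = 0.654 − f_C:
f_C·(-54.1 − 3.1) = -18.900 − 0.654×(3.1) = -20.928
f_C = -20.928 / -57.2 = 0.3659

0.366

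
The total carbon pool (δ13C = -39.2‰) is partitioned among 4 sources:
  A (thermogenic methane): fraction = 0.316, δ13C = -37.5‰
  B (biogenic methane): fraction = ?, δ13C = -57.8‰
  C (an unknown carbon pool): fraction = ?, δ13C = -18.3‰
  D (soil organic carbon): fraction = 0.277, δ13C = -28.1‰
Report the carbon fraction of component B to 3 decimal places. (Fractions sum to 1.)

Let f_B and f_C be the unknown fractions; fractions sum to 1 so f_B + f_C = 0.407.
Mass balance: Σ fᵢ·δᵢ = δ_bulk ⇒ f_B·(-57.8) + f_C·(-18.3) = -39.2 − (-19.634) = -19.566
Substitute f_C = 0.407 − f_B:
f_B·(-57.8 − -18.3) = -19.566 − 0.407×(-18.3) = -12.118
f_B = -12.118 / -39.5 = 0.3068

0.307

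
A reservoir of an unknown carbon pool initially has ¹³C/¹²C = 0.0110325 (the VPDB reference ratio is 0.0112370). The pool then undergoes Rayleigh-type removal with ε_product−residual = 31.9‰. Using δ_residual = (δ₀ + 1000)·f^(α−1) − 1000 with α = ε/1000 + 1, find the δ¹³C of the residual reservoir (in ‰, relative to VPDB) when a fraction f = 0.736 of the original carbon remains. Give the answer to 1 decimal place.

-27.8‰

δ₀ = (0.0110325/0.0112370 − 1)×1000 = (0.981801 − 1)×1000 = -18.199‰
α − 1 = ε/1000 = 0.0319
f^(α−1) = 0.736^(0.0319) = 0.990269
δ_res = (-18.199 + 1000) × 0.990269 − 1000 = 972.248 − 1000 = -27.75‰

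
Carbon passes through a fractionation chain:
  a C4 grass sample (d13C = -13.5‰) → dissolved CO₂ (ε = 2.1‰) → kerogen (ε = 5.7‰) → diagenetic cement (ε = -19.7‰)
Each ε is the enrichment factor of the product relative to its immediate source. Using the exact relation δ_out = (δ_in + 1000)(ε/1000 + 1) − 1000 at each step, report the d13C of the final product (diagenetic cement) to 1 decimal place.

-25.4‰

step 1: δ = (-13.50 + 1000)·(2.1/1000 + 1) − 1000 = -11.43‰
step 2: δ = (-11.43 + 1000)·(5.7/1000 + 1) − 1000 = -5.79‰
step 3: δ = (-5.79 + 1000)·(-19.7/1000 + 1) − 1000 = -25.38‰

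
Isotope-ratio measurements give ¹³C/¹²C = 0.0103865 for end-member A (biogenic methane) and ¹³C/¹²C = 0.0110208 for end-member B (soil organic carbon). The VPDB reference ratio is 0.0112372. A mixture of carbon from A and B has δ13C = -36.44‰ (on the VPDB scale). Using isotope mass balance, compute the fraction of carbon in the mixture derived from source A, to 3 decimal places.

δ_A = (0.0103865/0.0112372 − 1)×1000 = (0.924296 − 1)×1000 = -75.704‰
δ_B = (0.0110208/0.0112372 − 1)×1000 = (0.980743 − 1)×1000 = -19.257‰
f_A = (δ_mix − δ_B)/(δ_A − δ_B) = (-36.44 − (-19.257))/(-75.704 − (-19.257))
f_A = -17.183 / -56.446 = 0.3044

0.304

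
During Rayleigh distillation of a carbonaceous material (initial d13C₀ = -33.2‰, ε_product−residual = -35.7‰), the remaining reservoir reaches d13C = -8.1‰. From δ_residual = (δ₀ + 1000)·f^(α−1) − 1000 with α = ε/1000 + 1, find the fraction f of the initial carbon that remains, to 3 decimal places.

α − 1 = ε/1000 = -0.0357
(δ_res + 1000)/(δ₀ + 1000) = (-8.1 + 1000)/(-33.2 + 1000) = 991.9/966.8 = 1.025962
f = 1.025962^(1/-0.0357) = exp(ln(1.025962)/-0.0357) = exp(0.02563/-0.0357)
f = exp(-0.7179) = 0.4878

0.488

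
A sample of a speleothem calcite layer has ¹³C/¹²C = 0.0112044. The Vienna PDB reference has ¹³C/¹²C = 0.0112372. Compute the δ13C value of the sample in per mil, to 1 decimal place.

-2.9 per mil

δ13C = (R_sample / R_standard − 1) × 1000
R_sample / R_standard = 0.0112044 / 0.0112372 = 0.997081
δ13C = (0.997081 − 1) × 1000 = -2.92 per mil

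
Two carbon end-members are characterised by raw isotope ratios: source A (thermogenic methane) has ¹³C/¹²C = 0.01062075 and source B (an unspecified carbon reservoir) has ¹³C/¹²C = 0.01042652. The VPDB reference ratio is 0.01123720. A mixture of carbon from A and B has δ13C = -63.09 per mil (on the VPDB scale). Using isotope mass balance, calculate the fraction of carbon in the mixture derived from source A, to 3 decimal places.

δ_A = (0.01062075/0.01123720 − 1)×1000 = (0.945142 − 1)×1000 = -54.858 per mil
δ_B = (0.01042652/0.01123720 − 1)×1000 = (0.927857 − 1)×1000 = -72.143 per mil
f_A = (δ_mix − δ_B)/(δ_A − δ_B) = (-63.09 − (-72.143))/(-54.858 − (-72.143))
f_A = 9.053 / 17.285 = 0.5237

0.524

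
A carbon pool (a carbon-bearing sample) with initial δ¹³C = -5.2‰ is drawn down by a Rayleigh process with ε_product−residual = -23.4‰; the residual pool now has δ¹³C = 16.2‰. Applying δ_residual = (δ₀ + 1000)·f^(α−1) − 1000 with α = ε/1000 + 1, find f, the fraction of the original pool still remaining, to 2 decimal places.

α − 1 = ε/1000 = -0.0234
(δ_res + 1000)/(δ₀ + 1000) = (16.2 + 1000)/(-5.2 + 1000) = 1016.2/994.8 = 1.021512
f = 1.021512^(1/-0.0234) = exp(ln(1.021512)/-0.0234) = exp(0.02128/-0.0234)
f = exp(-0.9096) = 0.4027

0.40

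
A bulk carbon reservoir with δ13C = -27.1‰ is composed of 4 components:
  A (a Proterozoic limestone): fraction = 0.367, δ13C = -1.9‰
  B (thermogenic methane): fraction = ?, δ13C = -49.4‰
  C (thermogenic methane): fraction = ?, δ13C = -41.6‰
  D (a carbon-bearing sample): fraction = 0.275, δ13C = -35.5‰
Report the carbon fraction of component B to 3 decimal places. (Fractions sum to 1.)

Let f_B and f_C be the unknown fractions; fractions sum to 1 so f_B + f_C = 0.358.
Mass balance: Σ fᵢ·δᵢ = δ_bulk ⇒ f_B·(-49.4) + f_C·(-41.6) = -27.1 − (-10.460) = -16.640
Substitute f_C = 0.358 − f_B:
f_B·(-49.4 − -41.6) = -16.640 − 0.358×(-41.6) = -1.747
f_B = -1.747 / -7.8 = 0.2240

0.224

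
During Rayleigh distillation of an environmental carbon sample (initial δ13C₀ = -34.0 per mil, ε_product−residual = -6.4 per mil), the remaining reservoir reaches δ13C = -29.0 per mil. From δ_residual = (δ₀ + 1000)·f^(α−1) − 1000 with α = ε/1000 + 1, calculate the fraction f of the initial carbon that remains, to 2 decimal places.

α − 1 = ε/1000 = -0.0064
(δ_res + 1000)/(δ₀ + 1000) = (-29.0 + 1000)/(-34.0 + 1000) = 971.0/966.0 = 1.005176
f = 1.005176^(1/-0.0064) = exp(ln(1.005176)/-0.0064) = exp(0.00516/-0.0064)
f = exp(-0.8067) = 0.4463

0.45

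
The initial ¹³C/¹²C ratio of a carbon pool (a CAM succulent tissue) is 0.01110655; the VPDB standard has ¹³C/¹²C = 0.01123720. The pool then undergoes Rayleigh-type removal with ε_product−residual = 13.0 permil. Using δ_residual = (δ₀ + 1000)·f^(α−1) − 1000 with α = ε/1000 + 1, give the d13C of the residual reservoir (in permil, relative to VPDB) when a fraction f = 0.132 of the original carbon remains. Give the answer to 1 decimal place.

δ₀ = (0.01110655/0.01123720 − 1)×1000 = (0.988373 − 1)×1000 = -11.627 permil
α − 1 = ε/1000 = 0.0130
f^(α−1) = 0.132^(0.0130) = 0.974019
δ_res = (-11.627 + 1000) × 0.974019 − 1000 = 962.695 − 1000 = -37.31 permil

-37.3 permil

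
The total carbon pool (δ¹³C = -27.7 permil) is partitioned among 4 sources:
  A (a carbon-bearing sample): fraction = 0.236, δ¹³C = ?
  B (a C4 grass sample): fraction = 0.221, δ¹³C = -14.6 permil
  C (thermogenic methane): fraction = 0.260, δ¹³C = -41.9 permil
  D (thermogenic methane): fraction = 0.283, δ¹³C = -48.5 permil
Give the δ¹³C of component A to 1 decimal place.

Isotope mass balance: δ_bulk = Σ fᵢ·δᵢ.
-27.7 = 0.236×δ_A + 0.221×(-14.6) + 0.260×(-41.9) + 0.283×(-48.5)
0.236·δ_A = -27.7 − (-27.846) = 0.146
δ_A = 0.146 / 0.236 = 0.62 permil

0.6 permil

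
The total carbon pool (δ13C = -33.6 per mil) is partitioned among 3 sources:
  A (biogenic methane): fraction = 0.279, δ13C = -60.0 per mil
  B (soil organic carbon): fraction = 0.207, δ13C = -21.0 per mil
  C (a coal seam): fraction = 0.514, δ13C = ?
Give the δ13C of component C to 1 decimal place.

-24.3 per mil

Isotope mass balance: δ_bulk = Σ fᵢ·δᵢ.
-33.6 = 0.279×(-60.0) + 0.207×(-21.0) + 0.514×δ_C
0.514·δ_C = -33.6 − (-21.087) = -12.513
δ_C = -12.513 / 0.514 = -24.34 per mil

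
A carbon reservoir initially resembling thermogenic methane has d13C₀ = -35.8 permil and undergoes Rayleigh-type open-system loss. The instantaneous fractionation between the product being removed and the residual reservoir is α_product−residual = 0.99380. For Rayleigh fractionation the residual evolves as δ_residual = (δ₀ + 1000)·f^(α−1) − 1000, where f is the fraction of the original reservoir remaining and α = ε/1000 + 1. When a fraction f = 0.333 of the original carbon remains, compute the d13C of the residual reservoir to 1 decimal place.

Rayleigh residual: δ_res = (δ₀ + 1000)·f^(α−1) − 1000
α − 1 = -0.00620
f^(α−1) = 0.333^(-0.00620) = 1.006841
δ_res = (-35.8 + 1000) × 1.006841 − 1000 = 970.796 − 1000 = -29.20 permil

-29.2 permil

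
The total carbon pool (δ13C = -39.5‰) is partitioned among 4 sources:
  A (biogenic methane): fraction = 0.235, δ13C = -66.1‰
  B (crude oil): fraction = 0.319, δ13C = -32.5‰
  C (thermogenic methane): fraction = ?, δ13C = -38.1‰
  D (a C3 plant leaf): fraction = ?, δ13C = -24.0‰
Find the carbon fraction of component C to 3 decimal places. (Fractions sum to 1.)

Let f_C and f_D be the unknown fractions; fractions sum to 1 so f_C + f_D = 0.446.
Mass balance: Σ fᵢ·δᵢ = δ_bulk ⇒ f_C·(-38.1) + f_D·(-24.0) = -39.5 − (-25.901) = -13.599
Substitute f_D = 0.446 − f_C:
f_C·(-38.1 − -24.0) = -13.599 − 0.446×(-24.0) = -2.895
f_C = -2.895 / -14.1 = 0.2053

0.205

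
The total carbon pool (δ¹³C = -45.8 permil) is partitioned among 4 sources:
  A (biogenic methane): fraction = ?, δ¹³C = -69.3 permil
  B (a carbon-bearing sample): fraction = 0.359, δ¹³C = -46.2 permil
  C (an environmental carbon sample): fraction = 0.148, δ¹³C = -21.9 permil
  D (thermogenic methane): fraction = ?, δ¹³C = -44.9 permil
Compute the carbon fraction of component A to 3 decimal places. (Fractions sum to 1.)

0.157

Let f_A and f_D be the unknown fractions; fractions sum to 1 so f_A + f_D = 0.493.
Mass balance: Σ fᵢ·δᵢ = δ_bulk ⇒ f_A·(-69.3) + f_D·(-44.9) = -45.8 − (-19.827) = -25.973
Substitute f_D = 0.493 − f_A:
f_A·(-69.3 − -44.9) = -25.973 − 0.493×(-44.9) = -3.837
f_A = -3.837 / -24.4 = 0.1573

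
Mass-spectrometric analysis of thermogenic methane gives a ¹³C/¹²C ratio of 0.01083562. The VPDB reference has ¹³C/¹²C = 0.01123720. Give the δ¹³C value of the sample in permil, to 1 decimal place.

δ¹³C = (R_sample / R_standard − 1) × 1000
R_sample / R_standard = 0.01083562 / 0.01123720 = 0.964263
δ¹³C = (0.964263 − 1) × 1000 = -35.74 permil

-35.7 permil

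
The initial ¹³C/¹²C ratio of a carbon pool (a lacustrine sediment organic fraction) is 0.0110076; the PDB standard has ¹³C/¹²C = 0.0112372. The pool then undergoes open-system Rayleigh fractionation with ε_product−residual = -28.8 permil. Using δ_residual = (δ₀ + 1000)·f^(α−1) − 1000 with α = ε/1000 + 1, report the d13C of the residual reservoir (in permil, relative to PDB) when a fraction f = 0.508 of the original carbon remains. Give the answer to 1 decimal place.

δ₀ = (0.0110076/0.0112372 − 1)×1000 = (0.979568 − 1)×1000 = -20.432 permil
α − 1 = ε/1000 = -0.0288
f^(α−1) = 0.508^(-0.0288) = 1.019697
δ_res = (-20.432 + 1000) × 1.019697 − 1000 = 998.862 − 1000 = -1.14 permil

-1.1 permil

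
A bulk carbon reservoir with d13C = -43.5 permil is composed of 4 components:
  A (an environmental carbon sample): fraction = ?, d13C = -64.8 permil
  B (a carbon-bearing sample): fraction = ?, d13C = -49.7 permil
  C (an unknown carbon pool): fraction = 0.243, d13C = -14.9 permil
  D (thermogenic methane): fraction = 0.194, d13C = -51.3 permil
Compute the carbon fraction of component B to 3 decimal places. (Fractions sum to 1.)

Let f_B and f_A be the unknown fractions; fractions sum to 1 so f_B + f_A = 0.563.
Mass balance: Σ fᵢ·δᵢ = δ_bulk ⇒ f_B·(-49.7) + f_A·(-64.8) = -43.5 − (-13.573) = -29.927
Substitute f_A = 0.563 − f_B:
f_B·(-49.7 − -64.8) = -29.927 − 0.563×(-64.8) = 6.555
f_B = 6.555 / 15.1 = 0.4341

0.434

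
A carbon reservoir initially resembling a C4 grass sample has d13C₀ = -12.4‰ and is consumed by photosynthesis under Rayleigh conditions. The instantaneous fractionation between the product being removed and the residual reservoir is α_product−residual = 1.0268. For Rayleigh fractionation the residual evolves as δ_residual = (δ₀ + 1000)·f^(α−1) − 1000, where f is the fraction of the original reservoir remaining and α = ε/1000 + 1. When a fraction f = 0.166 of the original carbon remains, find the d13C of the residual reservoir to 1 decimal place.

Rayleigh residual: δ_res = (δ₀ + 1000)·f^(α−1) − 1000
α − 1 = 0.02680
f^(α−1) = 0.166^(0.02680) = 0.953013
δ_res = (-12.4 + 1000) × 0.953013 − 1000 = 941.196 − 1000 = -58.80‰

-58.8‰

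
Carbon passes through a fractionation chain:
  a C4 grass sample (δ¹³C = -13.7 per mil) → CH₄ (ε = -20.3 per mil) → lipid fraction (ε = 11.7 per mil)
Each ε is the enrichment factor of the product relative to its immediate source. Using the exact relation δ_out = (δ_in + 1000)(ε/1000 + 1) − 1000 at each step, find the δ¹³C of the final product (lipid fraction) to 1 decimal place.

step 1: δ = (-13.70 + 1000)·(-20.3/1000 + 1) − 1000 = -33.72 per mil
step 2: δ = (-33.72 + 1000)·(11.7/1000 + 1) − 1000 = -22.42 per mil

-22.4 per mil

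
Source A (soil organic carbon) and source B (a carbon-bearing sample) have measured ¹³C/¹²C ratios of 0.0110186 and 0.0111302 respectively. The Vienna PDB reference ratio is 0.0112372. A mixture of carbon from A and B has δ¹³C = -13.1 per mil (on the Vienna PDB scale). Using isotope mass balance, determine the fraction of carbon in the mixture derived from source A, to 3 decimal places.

0.360

δ_A = (0.0110186/0.0112372 − 1)×1000 = (0.980547 − 1)×1000 = -19.453 per mil
δ_B = (0.0111302/0.0112372 − 1)×1000 = (0.990478 − 1)×1000 = -9.522 per mil
f_A = (δ_mix − δ_B)/(δ_A − δ_B) = (-13.1 − (-9.522))/(-19.453 − (-9.522))
f_A = -3.578 / -9.931 = 0.3603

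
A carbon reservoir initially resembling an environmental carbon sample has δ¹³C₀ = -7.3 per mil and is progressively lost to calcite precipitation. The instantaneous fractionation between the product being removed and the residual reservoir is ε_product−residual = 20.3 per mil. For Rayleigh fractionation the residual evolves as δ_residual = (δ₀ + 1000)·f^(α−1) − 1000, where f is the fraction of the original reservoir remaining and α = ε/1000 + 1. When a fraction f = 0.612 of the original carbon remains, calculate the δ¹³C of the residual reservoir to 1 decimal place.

-17.1 per mil

Rayleigh residual: δ_res = (δ₀ + 1000)·f^(α−1) − 1000
α = ε/1000 + 1 = 1.02030, so α − 1 = 0.02030
f^(α−1) = 0.612^(0.02030) = 0.990082
δ_res = (-7.3 + 1000) × 0.990082 − 1000 = 982.854 − 1000 = -17.15 per mil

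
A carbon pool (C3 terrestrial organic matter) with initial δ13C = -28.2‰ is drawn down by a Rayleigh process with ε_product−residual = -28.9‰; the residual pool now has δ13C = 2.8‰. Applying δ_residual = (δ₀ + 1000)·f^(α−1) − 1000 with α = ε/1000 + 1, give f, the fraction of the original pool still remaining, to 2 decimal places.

0.34

α − 1 = ε/1000 = -0.0289
(δ_res + 1000)/(δ₀ + 1000) = (2.8 + 1000)/(-28.2 + 1000) = 1002.8/971.8 = 1.031900
f = 1.031900^(1/-0.0289) = exp(ln(1.031900)/-0.0289) = exp(0.03140/-0.0289)
f = exp(-1.0866) = 0.3374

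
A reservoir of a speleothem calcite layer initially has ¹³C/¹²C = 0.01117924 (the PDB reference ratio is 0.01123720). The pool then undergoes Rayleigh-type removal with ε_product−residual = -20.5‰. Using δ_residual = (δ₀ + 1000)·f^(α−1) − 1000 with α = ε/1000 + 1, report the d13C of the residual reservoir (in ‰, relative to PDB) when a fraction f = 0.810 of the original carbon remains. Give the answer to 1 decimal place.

-0.9‰

δ₀ = (0.01117924/0.01123720 − 1)×1000 = (0.994842 − 1)×1000 = -5.158‰
α − 1 = ε/1000 = -0.0205
f^(α−1) = 0.810^(-0.0205) = 1.004329
δ_res = (-5.158 + 1000) × 1.004329 − 1000 = 999.149 − 1000 = -0.85‰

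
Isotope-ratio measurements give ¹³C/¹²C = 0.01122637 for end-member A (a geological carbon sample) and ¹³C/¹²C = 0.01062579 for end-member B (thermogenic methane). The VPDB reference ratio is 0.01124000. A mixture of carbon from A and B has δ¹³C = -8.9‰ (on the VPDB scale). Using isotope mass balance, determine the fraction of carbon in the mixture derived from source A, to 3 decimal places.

δ_A = (0.01122637/0.01124000 − 1)×1000 = (0.998787 − 1)×1000 = -1.213‰
δ_B = (0.01062579/0.01124000 − 1)×1000 = (0.945355 − 1)×1000 = -54.645‰
f_A = (δ_mix − δ_B)/(δ_A − δ_B) = (-8.9 − (-54.645))/(-1.213 − (-54.645))
f_A = 45.745 / 53.432 = 0.8561

0.856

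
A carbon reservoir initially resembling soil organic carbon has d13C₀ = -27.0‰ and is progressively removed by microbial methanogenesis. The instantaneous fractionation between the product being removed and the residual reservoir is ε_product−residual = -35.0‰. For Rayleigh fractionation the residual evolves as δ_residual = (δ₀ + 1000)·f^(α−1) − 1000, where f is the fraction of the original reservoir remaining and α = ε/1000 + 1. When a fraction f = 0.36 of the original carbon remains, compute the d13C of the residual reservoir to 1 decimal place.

8.4‰

Rayleigh residual: δ_res = (δ₀ + 1000)·f^(α−1) − 1000
α = ε/1000 + 1 = 0.96500, so α − 1 = -0.03500
f^(α−1) = 0.36^(-0.03500) = 1.036405
δ_res = (-27.0 + 1000) × 1.036405 − 1000 = 1008.422 − 1000 = 8.42‰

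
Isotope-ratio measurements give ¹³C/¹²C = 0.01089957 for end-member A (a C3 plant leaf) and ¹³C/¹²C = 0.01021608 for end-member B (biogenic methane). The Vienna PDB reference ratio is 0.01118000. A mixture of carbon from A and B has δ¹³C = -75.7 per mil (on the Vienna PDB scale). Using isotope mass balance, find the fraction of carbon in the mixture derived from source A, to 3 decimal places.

0.172

δ_A = (0.01089957/0.01118000 − 1)×1000 = (0.974917 − 1)×1000 = -25.083 per mil
δ_B = (0.01021608/0.01118000 − 1)×1000 = (0.913782 − 1)×1000 = -86.218 per mil
f_A = (δ_mix − δ_B)/(δ_A − δ_B) = (-75.7 − (-86.218))/(-25.083 − (-86.218))
f_A = 10.518 / 61.135 = 0.1720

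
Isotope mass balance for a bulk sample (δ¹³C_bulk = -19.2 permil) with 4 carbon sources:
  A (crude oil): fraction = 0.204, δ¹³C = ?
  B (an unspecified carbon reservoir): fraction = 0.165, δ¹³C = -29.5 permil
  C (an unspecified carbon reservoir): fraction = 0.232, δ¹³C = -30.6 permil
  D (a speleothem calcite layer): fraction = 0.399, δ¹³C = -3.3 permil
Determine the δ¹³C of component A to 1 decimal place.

-29.0 permil

Isotope mass balance: δ_bulk = Σ fᵢ·δᵢ.
-19.2 = 0.204×δ_A + 0.165×(-29.5) + 0.232×(-30.6) + 0.399×(-3.3)
0.204·δ_A = -19.2 − (-13.283) = -5.917
δ_A = -5.917 / 0.204 = -29.00 permil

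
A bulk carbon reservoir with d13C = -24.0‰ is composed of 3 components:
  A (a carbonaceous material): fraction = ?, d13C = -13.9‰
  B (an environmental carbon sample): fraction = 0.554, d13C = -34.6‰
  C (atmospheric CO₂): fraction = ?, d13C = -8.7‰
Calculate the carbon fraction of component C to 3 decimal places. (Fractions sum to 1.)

0.263

Let f_C and f_A be the unknown fractions; fractions sum to 1 so f_C + f_A = 0.446.
Mass balance: Σ fᵢ·δᵢ = δ_bulk ⇒ f_C·(-8.7) + f_A·(-13.9) = -24.0 − (-19.168) = -4.832
Substitute f_A = 0.446 − f_C:
f_C·(-8.7 − -13.9) = -4.832 − 0.446×(-13.9) = 1.368
f_C = 1.368 / 5.2 = 0.2630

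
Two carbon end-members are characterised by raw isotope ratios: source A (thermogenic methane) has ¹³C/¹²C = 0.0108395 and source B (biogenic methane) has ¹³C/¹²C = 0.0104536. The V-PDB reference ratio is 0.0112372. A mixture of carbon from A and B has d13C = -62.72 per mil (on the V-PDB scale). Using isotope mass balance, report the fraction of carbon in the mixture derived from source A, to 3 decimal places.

δ_A = (0.0108395/0.0112372 − 1)×1000 = (0.964609 − 1)×1000 = -35.391 per mil
δ_B = (0.0104536/0.0112372 − 1)×1000 = (0.930267 − 1)×1000 = -69.733 per mil
f_A = (δ_mix − δ_B)/(δ_A − δ_B) = (-62.72 − (-69.733))/(-35.391 − (-69.733))
f_A = 7.013 / 34.341 = 0.2042

0.204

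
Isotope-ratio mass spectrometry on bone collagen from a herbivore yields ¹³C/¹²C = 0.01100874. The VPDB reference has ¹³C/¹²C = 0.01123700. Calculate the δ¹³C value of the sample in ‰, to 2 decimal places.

δ¹³C = (R_sample / R_standard − 1) × 1000
R_sample / R_standard = 0.01100874 / 0.01123700 = 0.979687
δ¹³C = (0.979687 − 1) × 1000 = -20.313‰

-20.31‰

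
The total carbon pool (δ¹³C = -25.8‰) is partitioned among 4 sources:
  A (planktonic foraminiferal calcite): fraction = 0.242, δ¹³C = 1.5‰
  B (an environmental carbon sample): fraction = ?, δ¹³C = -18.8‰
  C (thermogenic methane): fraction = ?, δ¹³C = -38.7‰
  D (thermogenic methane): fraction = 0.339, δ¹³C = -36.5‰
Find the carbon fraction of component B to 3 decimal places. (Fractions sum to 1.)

0.122

Let f_B and f_C be the unknown fractions; fractions sum to 1 so f_B + f_C = 0.419.
Mass balance: Σ fᵢ·δᵢ = δ_bulk ⇒ f_B·(-18.8) + f_C·(-38.7) = -25.8 − (-12.011) = -13.789
Substitute f_C = 0.419 − f_B:
f_B·(-18.8 − -38.7) = -13.789 − 0.419×(-38.7) = 2.426
f_B = 2.426 / 19.9 = 0.1219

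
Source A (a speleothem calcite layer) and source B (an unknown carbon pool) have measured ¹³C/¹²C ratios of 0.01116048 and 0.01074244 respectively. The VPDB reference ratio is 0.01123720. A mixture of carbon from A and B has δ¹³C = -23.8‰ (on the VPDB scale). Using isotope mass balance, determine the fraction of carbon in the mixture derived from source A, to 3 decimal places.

0.544

δ_A = (0.01116048/0.01123720 − 1)×1000 = (0.993173 − 1)×1000 = -6.827‰
δ_B = (0.01074244/0.01123720 − 1)×1000 = (0.955971 − 1)×1000 = -44.029‰
f_A = (δ_mix − δ_B)/(δ_A − δ_B) = (-23.8 − (-44.029))/(-6.827 − (-44.029))
f_A = 20.229 / 37.201 = 0.5438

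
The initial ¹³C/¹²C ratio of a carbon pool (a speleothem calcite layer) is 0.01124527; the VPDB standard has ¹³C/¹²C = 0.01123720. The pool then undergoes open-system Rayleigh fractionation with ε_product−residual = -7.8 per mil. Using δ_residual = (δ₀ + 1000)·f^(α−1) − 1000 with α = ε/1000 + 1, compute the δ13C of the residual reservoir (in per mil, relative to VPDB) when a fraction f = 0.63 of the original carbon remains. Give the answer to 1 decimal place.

δ₀ = (0.01124527/0.01123720 − 1)×1000 = (1.000718 − 1)×1000 = 0.718 per mil
α − 1 = ε/1000 = -0.0078
f^(α−1) = 0.63^(-0.0078) = 1.003610
δ_res = (0.718 + 1000) × 1.003610 − 1000 = 1004.331 − 1000 = 4.33 per mil

4.3 per mil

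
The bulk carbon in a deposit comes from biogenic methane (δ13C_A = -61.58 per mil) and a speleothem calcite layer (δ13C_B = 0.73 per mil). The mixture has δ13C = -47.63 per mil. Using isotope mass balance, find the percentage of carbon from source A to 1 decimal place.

δ_mix = f_A·δ_A + (1 − f_A)·δ_B  ⇒  f_A = (δ_mix − δ_B)/(δ_A − δ_B)
f_A = (-47.63 − (0.73)) / (-61.58 − (0.73))
f_A = -48.36 / -62.31 = 0.7761

77.6%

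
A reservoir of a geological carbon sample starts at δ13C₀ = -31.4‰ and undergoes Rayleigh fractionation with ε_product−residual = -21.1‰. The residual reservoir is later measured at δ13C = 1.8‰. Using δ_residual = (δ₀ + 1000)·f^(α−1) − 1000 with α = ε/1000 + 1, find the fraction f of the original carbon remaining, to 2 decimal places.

α − 1 = ε/1000 = -0.0211
(δ_res + 1000)/(δ₀ + 1000) = (1.8 + 1000)/(-31.4 + 1000) = 1001.8/968.6 = 1.034276
f = 1.034276^(1/-0.0211) = exp(ln(1.034276)/-0.0211) = exp(0.03370/-0.0211)
f = exp(-1.5972) = 0.2025

0.20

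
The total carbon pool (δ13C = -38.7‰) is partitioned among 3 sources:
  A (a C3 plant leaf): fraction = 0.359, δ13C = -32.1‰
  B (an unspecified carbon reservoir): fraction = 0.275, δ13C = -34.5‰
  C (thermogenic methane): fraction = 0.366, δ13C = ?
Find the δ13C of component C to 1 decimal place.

Isotope mass balance: δ_bulk = Σ fᵢ·δᵢ.
-38.7 = 0.359×(-32.1) + 0.275×(-34.5) + 0.366×δ_C
0.366·δ_C = -38.7 − (-21.011) = -17.689
δ_C = -17.689 / 0.366 = -48.33‰

-48.3‰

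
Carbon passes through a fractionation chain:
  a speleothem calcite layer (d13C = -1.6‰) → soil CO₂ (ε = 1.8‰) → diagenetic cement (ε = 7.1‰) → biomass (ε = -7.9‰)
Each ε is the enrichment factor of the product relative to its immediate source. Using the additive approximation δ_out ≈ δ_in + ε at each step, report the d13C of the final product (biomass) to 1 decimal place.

step 1: δ ≈ -1.6 + (1.8) = 0.2‰
step 2: δ ≈ 0.2 + (7.1) = 7.3‰
step 3: δ ≈ 7.3 + (-7.9) = -0.6‰

-0.6‰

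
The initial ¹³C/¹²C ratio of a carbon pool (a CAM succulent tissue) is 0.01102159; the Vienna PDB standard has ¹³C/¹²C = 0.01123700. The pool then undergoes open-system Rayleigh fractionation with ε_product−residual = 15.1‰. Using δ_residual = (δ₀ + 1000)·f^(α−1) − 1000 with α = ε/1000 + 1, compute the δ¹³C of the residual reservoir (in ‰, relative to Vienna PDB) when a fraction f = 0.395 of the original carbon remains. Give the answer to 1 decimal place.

-32.8‰

δ₀ = (0.01102159/0.01123700 − 1)×1000 = (0.980830 − 1)×1000 = -19.170‰
α − 1 = ε/1000 = 0.0151
f^(α−1) = 0.395^(0.0151) = 0.986072
δ_res = (-19.170 + 1000) × 0.986072 − 1000 = 967.169 − 1000 = -32.83‰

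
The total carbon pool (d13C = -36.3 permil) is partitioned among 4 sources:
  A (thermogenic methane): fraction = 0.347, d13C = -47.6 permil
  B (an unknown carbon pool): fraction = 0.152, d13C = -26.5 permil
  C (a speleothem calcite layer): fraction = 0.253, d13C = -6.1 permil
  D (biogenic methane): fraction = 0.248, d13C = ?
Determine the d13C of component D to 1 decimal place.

Isotope mass balance: δ_bulk = Σ fᵢ·δᵢ.
-36.3 = 0.347×(-47.6) + 0.152×(-26.5) + 0.253×(-6.1) + 0.248×δ_D
0.248·δ_D = -36.3 − (-22.088) = -14.211
δ_D = -14.211 / 0.248 = -57.30 permil

-57.3 permil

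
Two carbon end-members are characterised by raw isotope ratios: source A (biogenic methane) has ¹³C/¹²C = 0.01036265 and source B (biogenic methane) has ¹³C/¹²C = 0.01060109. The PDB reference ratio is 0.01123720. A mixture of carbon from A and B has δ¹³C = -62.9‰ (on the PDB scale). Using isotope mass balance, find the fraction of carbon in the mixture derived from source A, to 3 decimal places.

δ_A = (0.01036265/0.01123720 − 1)×1000 = (0.922174 − 1)×1000 = -77.826‰
δ_B = (0.01060109/0.01123720 − 1)×1000 = (0.943392 − 1)×1000 = -56.608‰
f_A = (δ_mix − δ_B)/(δ_A − δ_B) = (-62.9 − (-56.608))/(-77.826 − (-56.608))
f_A = -6.292 / -21.219 = 0.2966

0.297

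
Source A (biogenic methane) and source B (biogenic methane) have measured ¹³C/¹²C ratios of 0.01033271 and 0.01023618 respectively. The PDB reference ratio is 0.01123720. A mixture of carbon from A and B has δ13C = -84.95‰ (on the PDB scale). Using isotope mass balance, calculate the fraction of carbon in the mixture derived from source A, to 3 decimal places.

δ_A = (0.01033271/0.01123720 − 1)×1000 = (0.919509 − 1)×1000 = -80.491‰
δ_B = (0.01023618/0.01123720 − 1)×1000 = (0.910919 − 1)×1000 = -89.081‰
f_A = (δ_mix − δ_B)/(δ_A − δ_B) = (-84.95 − (-89.081))/(-80.491 − (-89.081))
f_A = 4.131 / 8.590 = 0.4809

0.481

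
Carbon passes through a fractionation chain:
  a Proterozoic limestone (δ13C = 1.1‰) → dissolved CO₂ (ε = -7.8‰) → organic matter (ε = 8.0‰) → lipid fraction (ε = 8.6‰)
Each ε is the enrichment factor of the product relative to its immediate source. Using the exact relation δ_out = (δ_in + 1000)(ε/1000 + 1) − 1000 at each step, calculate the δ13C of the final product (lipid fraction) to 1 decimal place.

step 1: δ = (1.10 + 1000)·(-7.8/1000 + 1) − 1000 = -6.71‰
step 2: δ = (-6.71 + 1000)·(8.0/1000 + 1) − 1000 = 1.24‰
step 3: δ = (1.24 + 1000)·(8.6/1000 + 1) − 1000 = 9.85‰

9.8‰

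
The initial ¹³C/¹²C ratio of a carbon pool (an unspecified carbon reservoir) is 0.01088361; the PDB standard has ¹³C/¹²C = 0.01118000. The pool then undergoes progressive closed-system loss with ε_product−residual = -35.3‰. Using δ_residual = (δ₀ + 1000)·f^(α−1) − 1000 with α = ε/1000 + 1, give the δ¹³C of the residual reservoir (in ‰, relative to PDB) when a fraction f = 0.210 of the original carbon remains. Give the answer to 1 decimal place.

28.6‰

δ₀ = (0.01088361/0.01118000 − 1)×1000 = (0.973489 − 1)×1000 = -26.511‰
α − 1 = ε/1000 = -0.0353
f^(α−1) = 0.210^(-0.0353) = 1.056637
δ_res = (-26.511 + 1000) × 1.056637 − 1000 = 1028.624 − 1000 = 28.62‰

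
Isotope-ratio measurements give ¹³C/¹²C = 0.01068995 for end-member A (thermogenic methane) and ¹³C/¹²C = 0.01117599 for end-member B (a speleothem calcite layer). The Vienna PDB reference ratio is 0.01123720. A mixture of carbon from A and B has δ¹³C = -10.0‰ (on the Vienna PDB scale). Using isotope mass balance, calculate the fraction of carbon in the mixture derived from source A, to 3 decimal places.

δ_A = (0.01068995/0.01123720 − 1)×1000 = (0.951300 − 1)×1000 = -48.700‰
δ_B = (0.01117599/0.01123720 − 1)×1000 = (0.994553 − 1)×1000 = -5.447‰
f_A = (δ_mix − δ_B)/(δ_A − δ_B) = (-10.0 − (-5.447))/(-48.700 − (-5.447))
f_A = -4.553 / -43.253 = 0.1053

0.105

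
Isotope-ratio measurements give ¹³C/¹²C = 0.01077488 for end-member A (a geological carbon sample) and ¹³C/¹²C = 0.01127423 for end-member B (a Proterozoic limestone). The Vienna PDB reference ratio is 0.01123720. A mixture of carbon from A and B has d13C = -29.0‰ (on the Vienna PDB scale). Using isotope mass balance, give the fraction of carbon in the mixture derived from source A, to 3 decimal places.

0.727

δ_A = (0.01077488/0.01123720 − 1)×1000 = (0.958858 − 1)×1000 = -41.142‰
δ_B = (0.01127423/0.01123720 − 1)×1000 = (1.003295 − 1)×1000 = 3.295‰
f_A = (δ_mix − δ_B)/(δ_A − δ_B) = (-29.0 − (3.295))/(-41.142 − (3.295))
f_A = -32.295 / -44.437 = 0.7268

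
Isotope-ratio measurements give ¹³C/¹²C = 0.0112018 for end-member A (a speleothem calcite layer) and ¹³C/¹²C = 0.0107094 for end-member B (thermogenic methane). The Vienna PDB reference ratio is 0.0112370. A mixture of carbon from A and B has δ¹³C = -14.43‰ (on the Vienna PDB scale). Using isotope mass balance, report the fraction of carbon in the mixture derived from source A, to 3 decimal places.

0.742

δ_A = (0.0112018/0.0112370 − 1)×1000 = (0.996867 − 1)×1000 = -3.133‰
δ_B = (0.0107094/0.0112370 − 1)×1000 = (0.953048 − 1)×1000 = -46.952‰
f_A = (δ_mix − δ_B)/(δ_A − δ_B) = (-14.43 − (-46.952))/(-3.133 − (-46.952))
f_A = 32.522 / 43.820 = 0.7422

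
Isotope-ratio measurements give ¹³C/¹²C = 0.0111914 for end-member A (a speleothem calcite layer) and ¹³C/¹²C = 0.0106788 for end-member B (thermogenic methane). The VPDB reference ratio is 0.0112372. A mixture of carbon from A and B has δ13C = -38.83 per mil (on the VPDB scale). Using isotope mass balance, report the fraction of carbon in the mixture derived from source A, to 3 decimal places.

0.238

δ_A = (0.0111914/0.0112372 − 1)×1000 = (0.995924 − 1)×1000 = -4.076 per mil
δ_B = (0.0106788/0.0112372 − 1)×1000 = (0.950308 − 1)×1000 = -49.692 per mil
f_A = (δ_mix − δ_B)/(δ_A − δ_B) = (-38.83 − (-49.692))/(-4.076 − (-49.692))
f_A = 10.862 / 45.616 = 0.2381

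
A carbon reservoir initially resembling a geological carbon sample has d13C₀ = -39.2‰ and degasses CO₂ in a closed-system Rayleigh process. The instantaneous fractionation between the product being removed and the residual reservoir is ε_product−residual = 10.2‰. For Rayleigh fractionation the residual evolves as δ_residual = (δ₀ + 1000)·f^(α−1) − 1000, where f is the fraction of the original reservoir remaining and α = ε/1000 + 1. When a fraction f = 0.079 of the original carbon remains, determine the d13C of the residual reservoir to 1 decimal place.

Rayleigh residual: δ_res = (δ₀ + 1000)·f^(α−1) − 1000
α = ε/1000 + 1 = 1.01020, so α − 1 = 0.01020
f^(α−1) = 0.079^(0.01020) = 0.974442
δ_res = (-39.2 + 1000) × 0.974442 − 1000 = 936.243 − 1000 = -63.76‰

-63.8‰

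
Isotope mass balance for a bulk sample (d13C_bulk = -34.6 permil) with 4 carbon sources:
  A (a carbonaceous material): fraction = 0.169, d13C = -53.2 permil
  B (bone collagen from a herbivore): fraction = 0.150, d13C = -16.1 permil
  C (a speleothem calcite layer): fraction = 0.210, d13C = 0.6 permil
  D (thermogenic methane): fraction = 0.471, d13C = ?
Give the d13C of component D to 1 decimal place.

-49.5 permil

Isotope mass balance: δ_bulk = Σ fᵢ·δᵢ.
-34.6 = 0.169×(-53.2) + 0.150×(-16.1) + 0.210×(0.6) + 0.471×δ_D
0.471·δ_D = -34.6 − (-11.280) = -23.320
δ_D = -23.320 / 0.471 = -49.51 permil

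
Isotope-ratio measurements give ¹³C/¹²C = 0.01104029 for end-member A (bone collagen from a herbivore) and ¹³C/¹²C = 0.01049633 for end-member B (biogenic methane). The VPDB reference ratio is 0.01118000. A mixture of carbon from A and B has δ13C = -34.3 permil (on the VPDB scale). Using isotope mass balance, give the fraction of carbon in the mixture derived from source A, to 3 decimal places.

0.552

δ_A = (0.01104029/0.01118000 − 1)×1000 = (0.987504 − 1)×1000 = -12.496 permil
δ_B = (0.01049633/0.01118000 − 1)×1000 = (0.938849 − 1)×1000 = -61.151 permil
f_A = (δ_mix − δ_B)/(δ_A − δ_B) = (-34.3 − (-61.151))/(-12.496 − (-61.151))
f_A = 26.851 / 48.655 = 0.5519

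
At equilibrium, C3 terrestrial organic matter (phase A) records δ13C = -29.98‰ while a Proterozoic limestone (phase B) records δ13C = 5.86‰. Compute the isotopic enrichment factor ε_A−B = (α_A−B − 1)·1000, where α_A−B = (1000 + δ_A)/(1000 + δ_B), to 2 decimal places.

-35.63‰

α_A−B = (1000 + -29.98) / (1000 + 5.86) = 970.02 / 1005.86 = 0.964369
ε_A−B = (0.964369 − 1) × 1000 = -35.631‰
(The approximation ε ≈ δ_A − δ_B would give -35.84‰.)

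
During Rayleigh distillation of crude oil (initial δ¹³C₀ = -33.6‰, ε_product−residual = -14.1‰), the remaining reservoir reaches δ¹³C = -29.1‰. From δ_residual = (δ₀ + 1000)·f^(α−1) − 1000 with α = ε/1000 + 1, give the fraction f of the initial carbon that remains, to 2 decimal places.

α − 1 = ε/1000 = -0.0141
(δ_res + 1000)/(δ₀ + 1000) = (-29.1 + 1000)/(-33.6 + 1000) = 970.9/966.4 = 1.004656
f = 1.004656^(1/-0.0141) = exp(ln(1.004656)/-0.0141) = exp(0.00465/-0.0141)
f = exp(-0.3295) = 0.7193

0.72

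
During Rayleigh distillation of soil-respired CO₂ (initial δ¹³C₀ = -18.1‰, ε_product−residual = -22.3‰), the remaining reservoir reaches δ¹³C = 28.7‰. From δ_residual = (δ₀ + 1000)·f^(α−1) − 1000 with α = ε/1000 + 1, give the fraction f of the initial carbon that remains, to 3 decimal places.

0.124

α − 1 = ε/1000 = -0.0223
(δ_res + 1000)/(δ₀ + 1000) = (28.7 + 1000)/(-18.1 + 1000) = 1028.7/981.9 = 1.047663
f = 1.047663^(1/-0.0223) = exp(ln(1.047663)/-0.0223) = exp(0.04656/-0.0223)
f = exp(-2.0880) = 0.1239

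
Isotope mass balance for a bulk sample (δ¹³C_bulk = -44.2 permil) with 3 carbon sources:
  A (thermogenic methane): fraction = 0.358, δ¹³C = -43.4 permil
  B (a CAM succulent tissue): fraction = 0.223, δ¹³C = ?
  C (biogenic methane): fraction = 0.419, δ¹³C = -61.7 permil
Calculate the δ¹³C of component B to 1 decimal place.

-12.6 permil

Isotope mass balance: δ_bulk = Σ fᵢ·δᵢ.
-44.2 = 0.358×(-43.4) + 0.223×δ_B + 0.419×(-61.7)
0.223·δ_B = -44.2 − (-41.389) = -2.811
δ_B = -2.811 / 0.223 = -12.60 permil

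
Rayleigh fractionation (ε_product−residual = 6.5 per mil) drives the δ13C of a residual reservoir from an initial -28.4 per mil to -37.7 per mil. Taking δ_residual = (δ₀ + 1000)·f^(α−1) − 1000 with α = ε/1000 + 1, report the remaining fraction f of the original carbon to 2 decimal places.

0.23

α − 1 = ε/1000 = 0.0065
(δ_res + 1000)/(δ₀ + 1000) = (-37.7 + 1000)/(-28.4 + 1000) = 962.3/971.6 = 0.990428
f = 0.990428^(1/0.0065) = exp(ln(0.990428)/0.0065) = exp(-0.00962/0.0065)
f = exp(-1.4797) = 0.2277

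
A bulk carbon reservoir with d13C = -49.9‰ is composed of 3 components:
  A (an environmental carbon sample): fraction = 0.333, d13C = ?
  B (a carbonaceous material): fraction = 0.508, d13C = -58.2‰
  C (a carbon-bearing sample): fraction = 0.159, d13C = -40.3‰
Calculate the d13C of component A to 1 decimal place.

-41.8‰

Isotope mass balance: δ_bulk = Σ fᵢ·δᵢ.
-49.9 = 0.333×δ_A + 0.508×(-58.2) + 0.159×(-40.3)
0.333·δ_A = -49.9 − (-35.973) = -13.927
δ_A = -13.927 / 0.333 = -41.82‰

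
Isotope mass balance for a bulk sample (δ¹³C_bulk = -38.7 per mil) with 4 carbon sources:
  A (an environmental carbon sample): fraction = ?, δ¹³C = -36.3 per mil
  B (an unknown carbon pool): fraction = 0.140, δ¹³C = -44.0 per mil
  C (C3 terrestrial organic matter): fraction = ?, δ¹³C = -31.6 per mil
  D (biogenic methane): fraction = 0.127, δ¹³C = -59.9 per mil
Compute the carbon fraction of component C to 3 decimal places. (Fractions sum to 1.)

Let f_C and f_A be the unknown fractions; fractions sum to 1 so f_C + f_A = 0.733.
Mass balance: Σ fᵢ·δᵢ = δ_bulk ⇒ f_C·(-31.6) + f_A·(-36.3) = -38.7 − (-13.767) = -24.933
Substitute f_A = 0.733 − f_C:
f_C·(-31.6 − -36.3) = -24.933 − 0.733×(-36.3) = 1.675
f_C = 1.675 / 4.7 = 0.3564

0.356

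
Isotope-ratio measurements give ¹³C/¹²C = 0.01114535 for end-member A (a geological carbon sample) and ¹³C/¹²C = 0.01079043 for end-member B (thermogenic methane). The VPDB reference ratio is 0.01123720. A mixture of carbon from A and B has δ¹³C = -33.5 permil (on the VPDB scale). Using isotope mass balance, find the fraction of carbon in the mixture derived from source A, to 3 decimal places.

δ_A = (0.01114535/0.01123720 − 1)×1000 = (0.991826 − 1)×1000 = -8.174 permil
δ_B = (0.01079043/0.01123720 − 1)×1000 = (0.960242 − 1)×1000 = -39.758 permil
f_A = (δ_mix − δ_B)/(δ_A − δ_B) = (-33.5 − (-39.758))/(-8.174 − (-39.758))
f_A = 6.258 / 31.584 = 0.1981

0.198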